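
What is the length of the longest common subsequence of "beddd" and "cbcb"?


LCS of "beddd" and "cbcb"
DP table:
           c    b    c    b
      0    0    0    0    0
  b   0    0    1    1    1
  e   0    0    1    1    1
  d   0    0    1    1    1
  d   0    0    1    1    1
  d   0    0    1    1    1
LCS length = dp[5][4] = 1

1


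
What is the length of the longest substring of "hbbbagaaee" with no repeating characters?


Input: "hbbbagaaee"
Sliding window (track last position of each char):
  Position 0 ('h'): window [0,0] length 1 -- new best
  Position 1 ('b'): window [0,1] length 2 -- new best
  Position 2 ('b'): repeat (last at 1), move window start to 2
  Position 2 ('b'): window [2,2] length 1
  Position 3 ('b'): repeat (last at 2), move window start to 3
  Position 3 ('b'): window [3,3] length 1
  Position 4 ('a'): window [3,4] length 2
  Position 5 ('g'): window [3,5] length 3 -- new best
  Position 6 ('a'): repeat (last at 4), move window start to 5
  Position 6 ('a'): window [5,6] length 2
  Position 7 ('a'): repeat (last at 6), move window start to 7
  Position 7 ('a'): window [7,7] length 1
  Position 8 ('e'): window [7,8] length 2
  Position 9 ('e'): repeat (last at 8), move window start to 9
  Position 9 ('e'): window [9,9] length 1
Longest substring with no repeats: "bag" with length 3

3


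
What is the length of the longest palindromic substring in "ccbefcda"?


Input: "ccbefcda"
Checking substrings for palindromes:
  [0:2] "cc" (len 2) => palindrome
Longest palindromic substring: "cc" with length 2

2


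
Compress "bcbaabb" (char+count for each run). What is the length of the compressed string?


Input: bcbaabb
Runs:
  'b' x 1 => "b1"
  'c' x 1 => "c1"
  'b' x 1 => "b1"
  'a' x 2 => "a2"
  'b' x 2 => "b2"
Compressed: "b1c1b1a2b2"
Compressed length: 10

10


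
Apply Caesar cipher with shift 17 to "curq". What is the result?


Caesar cipher: shift "curq" by 17
  'c' (pos 2) + 17 = pos 19 = 't'
  'u' (pos 20) + 17 = pos 11 = 'l'
  'r' (pos 17) + 17 = pos 8 = 'i'
  'q' (pos 16) + 17 = pos 7 = 'h'
Result: tlih

tlih


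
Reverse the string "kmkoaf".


Input: kmkoaf
Reading characters right to left:
  Position 5: 'f'
  Position 4: 'a'
  Position 3: 'o'
  Position 2: 'k'
  Position 1: 'm'
  Position 0: 'k'
Reversed: faokmk

faokmk


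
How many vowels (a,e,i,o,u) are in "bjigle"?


Input: bjigle
Checking each character:
  'b' at position 0: consonant
  'j' at position 1: consonant
  'i' at position 2: vowel (running total: 1)
  'g' at position 3: consonant
  'l' at position 4: consonant
  'e' at position 5: vowel (running total: 2)
Total vowels: 2

2


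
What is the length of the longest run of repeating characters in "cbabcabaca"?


Input: "cbabcabaca"
Scanning for longest run:
  Position 1 ('b'): new char, reset run to 1
  Position 2 ('a'): new char, reset run to 1
  Position 3 ('b'): new char, reset run to 1
  Position 4 ('c'): new char, reset run to 1
  Position 5 ('a'): new char, reset run to 1
  Position 6 ('b'): new char, reset run to 1
  Position 7 ('a'): new char, reset run to 1
  Position 8 ('c'): new char, reset run to 1
  Position 9 ('a'): new char, reset run to 1
Longest run: 'c' with length 1

1


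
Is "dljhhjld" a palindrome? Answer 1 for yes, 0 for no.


Input: dljhhjld
Reversed: dljhhjld
  Compare pos 0 ('d') with pos 7 ('d'): match
  Compare pos 1 ('l') with pos 6 ('l'): match
  Compare pos 2 ('j') with pos 5 ('j'): match
  Compare pos 3 ('h') with pos 4 ('h'): match
Result: palindrome

1


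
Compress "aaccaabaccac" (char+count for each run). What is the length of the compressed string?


Input: aaccaabaccac
Runs:
  'a' x 2 => "a2"
  'c' x 2 => "c2"
  'a' x 2 => "a2"
  'b' x 1 => "b1"
  'a' x 1 => "a1"
  'c' x 2 => "c2"
  'a' x 1 => "a1"
  'c' x 1 => "c1"
Compressed: "a2c2a2b1a1c2a1c1"
Compressed length: 16

16


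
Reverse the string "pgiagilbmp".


Input: pgiagilbmp
Reading characters right to left:
  Position 9: 'p'
  Position 8: 'm'
  Position 7: 'b'
  Position 6: 'l'
  Position 5: 'i'
  Position 4: 'g'
  Position 3: 'a'
  Position 2: 'i'
  Position 1: 'g'
  Position 0: 'p'
Reversed: pmbligaigp

pmbligaigp


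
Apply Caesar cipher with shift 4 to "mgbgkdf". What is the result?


Caesar cipher: shift "mgbgkdf" by 4
  'm' (pos 12) + 4 = pos 16 = 'q'
  'g' (pos 6) + 4 = pos 10 = 'k'
  'b' (pos 1) + 4 = pos 5 = 'f'
  'g' (pos 6) + 4 = pos 10 = 'k'
  'k' (pos 10) + 4 = pos 14 = 'o'
  'd' (pos 3) + 4 = pos 7 = 'h'
  'f' (pos 5) + 4 = pos 9 = 'j'
Result: qkfkohj

qkfkohj


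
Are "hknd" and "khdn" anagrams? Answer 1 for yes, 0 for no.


Strings: "hknd", "khdn"
Sorted first:  dhkn
Sorted second: dhkn
Sorted forms match => anagrams

1


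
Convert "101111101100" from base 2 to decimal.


Input: "101111101100" in base 2
Positional expansion:
  Digit '1' (value 1) x 2^11 = 2048
  Digit '0' (value 0) x 2^10 = 0
  Digit '1' (value 1) x 2^9 = 512
  Digit '1' (value 1) x 2^8 = 256
  Digit '1' (value 1) x 2^7 = 128
  Digit '1' (value 1) x 2^6 = 64
  Digit '1' (value 1) x 2^5 = 32
  Digit '0' (value 0) x 2^4 = 0
  Digit '1' (value 1) x 2^3 = 8
  Digit '1' (value 1) x 2^2 = 4
  Digit '0' (value 0) x 2^1 = 0
  Digit '0' (value 0) x 2^0 = 0
Sum = 3052

3052


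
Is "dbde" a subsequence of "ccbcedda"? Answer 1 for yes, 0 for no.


Check if "dbde" is a subsequence of "ccbcedda"
Greedy scan:
  Position 0 ('c'): no match needed
  Position 1 ('c'): no match needed
  Position 2 ('b'): no match needed
  Position 3 ('c'): no match needed
  Position 4 ('e'): no match needed
  Position 5 ('d'): matches sub[0] = 'd'
  Position 6 ('d'): no match needed
  Position 7 ('a'): no match needed
Only matched 1/4 characters => not a subsequence

0


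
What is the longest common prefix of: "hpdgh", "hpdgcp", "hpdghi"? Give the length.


Words: hpdgh, hpdgcp, hpdghi
  Position 0: all 'h' => match
  Position 1: all 'p' => match
  Position 2: all 'd' => match
  Position 3: all 'g' => match
  Position 4: ('h', 'c', 'h') => mismatch, stop
LCP = "hpdg" (length 4)

4


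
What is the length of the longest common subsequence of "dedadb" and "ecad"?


LCS of "dedadb" and "ecad"
DP table:
           e    c    a    d
      0    0    0    0    0
  d   0    0    0    0    1
  e   0    1    1    1    1
  d   0    1    1    1    2
  a   0    1    1    2    2
  d   0    1    1    2    3
  b   0    1    1    2    3
LCS length = dp[6][4] = 3

3


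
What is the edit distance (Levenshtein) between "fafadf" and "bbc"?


Computing edit distance: "fafadf" -> "bbc"
DP table:
           b    b    c
      0    1    2    3
  f   1    1    2    3
  a   2    2    2    3
  f   3    3    3    3
  a   4    4    4    4
  d   5    5    5    5
  f   6    6    6    6
Edit distance = dp[6][3] = 6

6


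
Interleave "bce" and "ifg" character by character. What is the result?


Interleaving "bce" and "ifg":
  Position 0: 'b' from first, 'i' from second => "bi"
  Position 1: 'c' from first, 'f' from second => "cf"
  Position 2: 'e' from first, 'g' from second => "eg"
Result: bicfeg

bicfeg


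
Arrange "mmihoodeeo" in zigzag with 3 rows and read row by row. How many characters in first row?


Zigzag "mmihoodeeo" into 3 rows:
Placing characters:
  'm' => row 0
  'm' => row 1
  'i' => row 2
  'h' => row 1
  'o' => row 0
  'o' => row 1
  'd' => row 2
  'e' => row 1
  'e' => row 0
  'o' => row 1
Rows:
  Row 0: "moe"
  Row 1: "mhoeo"
  Row 2: "id"
First row length: 3

3


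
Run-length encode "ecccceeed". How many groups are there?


Input: ecccceeed
Scanning for consecutive runs:
  Group 1: 'e' x 1 (positions 0-0)
  Group 2: 'c' x 4 (positions 1-4)
  Group 3: 'e' x 3 (positions 5-7)
  Group 4: 'd' x 1 (positions 8-8)
Total groups: 4

4


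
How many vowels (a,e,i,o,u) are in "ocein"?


Input: ocein
Checking each character:
  'o' at position 0: vowel (running total: 1)
  'c' at position 1: consonant
  'e' at position 2: vowel (running total: 2)
  'i' at position 3: vowel (running total: 3)
  'n' at position 4: consonant
Total vowels: 3

3


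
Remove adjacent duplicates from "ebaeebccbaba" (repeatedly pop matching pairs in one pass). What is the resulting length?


Input: ebaeebccbaba
Stack-based adjacent duplicate removal:
  Read 'e': push. Stack: e
  Read 'b': push. Stack: eb
  Read 'a': push. Stack: eba
  Read 'e': push. Stack: ebae
  Read 'e': matches stack top 'e' => pop. Stack: eba
  Read 'b': push. Stack: ebab
  Read 'c': push. Stack: ebabc
  Read 'c': matches stack top 'c' => pop. Stack: ebab
  Read 'b': matches stack top 'b' => pop. Stack: eba
  Read 'a': matches stack top 'a' => pop. Stack: eb
  Read 'b': matches stack top 'b' => pop. Stack: e
  Read 'a': push. Stack: ea
Final stack: "ea" (length 2)

2


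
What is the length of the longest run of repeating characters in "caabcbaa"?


Input: "caabcbaa"
Scanning for longest run:
  Position 1 ('a'): new char, reset run to 1
  Position 2 ('a'): continues run of 'a', length=2
  Position 3 ('b'): new char, reset run to 1
  Position 4 ('c'): new char, reset run to 1
  Position 5 ('b'): new char, reset run to 1
  Position 6 ('a'): new char, reset run to 1
  Position 7 ('a'): continues run of 'a', length=2
Longest run: 'a' with length 2

2


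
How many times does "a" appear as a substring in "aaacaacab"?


Searching for "a" in "aaacaacab"
Scanning each position:
  Position 0: "a" => MATCH
  Position 1: "a" => MATCH
  Position 2: "a" => MATCH
  Position 3: "c" => no
  Position 4: "a" => MATCH
  Position 5: "a" => MATCH
  Position 6: "c" => no
  Position 7: "a" => MATCH
  Position 8: "b" => no
Total occurrences: 6

6


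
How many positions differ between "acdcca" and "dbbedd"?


Comparing "acdcca" and "dbbedd" position by position:
  Position 0: 'a' vs 'd' => DIFFER
  Position 1: 'c' vs 'b' => DIFFER
  Position 2: 'd' vs 'b' => DIFFER
  Position 3: 'c' vs 'e' => DIFFER
  Position 4: 'c' vs 'd' => DIFFER
  Position 5: 'a' vs 'd' => DIFFER
Positions that differ: 6

6


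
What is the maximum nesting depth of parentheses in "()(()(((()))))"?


Input: "()(()(((()))))"
Tracking depth:
  Position 0 '(': depth becomes 1
  Position 1 ')': depth becomes 0
  Position 2 '(': depth becomes 1
  Position 3 '(': depth becomes 2
  Position 4 ')': depth becomes 1
  Position 5 '(': depth becomes 2
  Position 6 '(': depth becomes 3
  Position 7 '(': depth becomes 4
  Position 8 '(': depth becomes 5
  Position 9 ')': depth becomes 4
  Position 10 ')': depth becomes 3
  Position 11 ')': depth becomes 2
  Position 12 ')': depth becomes 1
  Position 13 ')': depth becomes 0
Maximum depth reached: 5

5


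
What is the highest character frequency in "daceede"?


Input: daceede
Character counts:
  'a': 1
  'c': 1
  'd': 2
  'e': 3
Maximum frequency: 3

3


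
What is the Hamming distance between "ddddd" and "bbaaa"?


Comparing "ddddd" and "bbaaa" position by position:
  Position 0: 'd' vs 'b' => differ
  Position 1: 'd' vs 'b' => differ
  Position 2: 'd' vs 'a' => differ
  Position 3: 'd' vs 'a' => differ
  Position 4: 'd' vs 'a' => differ
Total differences (Hamming distance): 5

5


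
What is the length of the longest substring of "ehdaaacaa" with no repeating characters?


Input: "ehdaaacaa"
Sliding window (track last position of each char):
  Position 0 ('e'): window [0,0] length 1 -- new best
  Position 1 ('h'): window [0,1] length 2 -- new best
  Position 2 ('d'): window [0,2] length 3 -- new best
  Position 3 ('a'): window [0,3] length 4 -- new best
  Position 4 ('a'): repeat (last at 3), move window start to 4
  Position 4 ('a'): window [4,4] length 1
  Position 5 ('a'): repeat (last at 4), move window start to 5
  Position 5 ('a'): window [5,5] length 1
  Position 6 ('c'): window [5,6] length 2
  Position 7 ('a'): repeat (last at 5), move window start to 6
  Position 7 ('a'): window [6,7] length 2
  Position 8 ('a'): repeat (last at 7), move window start to 8
  Position 8 ('a'): window [8,8] length 1
Longest substring with no repeats: "ehda" with length 4

4


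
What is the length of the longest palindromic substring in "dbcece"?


Input: "dbcece"
Checking substrings for palindromes:
  [2:5] "cec" (len 3) => palindrome
  [3:6] "ece" (len 3) => palindrome
Longest palindromic substring: "cec" with length 3

3


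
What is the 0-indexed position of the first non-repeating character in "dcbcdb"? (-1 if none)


Input: dcbcdb
Character frequencies:
  'b': 2
  'c': 2
  'd': 2
Scanning left to right for freq == 1:
  Position 0 ('d'): freq=2, skip
  Position 1 ('c'): freq=2, skip
  Position 2 ('b'): freq=2, skip
  Position 3 ('c'): freq=2, skip
  Position 4 ('d'): freq=2, skip
  Position 5 ('b'): freq=2, skip
  No unique character found => answer = -1

-1


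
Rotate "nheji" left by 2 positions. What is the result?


Input: "nheji", rotate left by 2
First 2 characters: "nh"
Remaining characters: "eji"
Concatenate remaining + first: "eji" + "nh" = "ejinh"

ejinh


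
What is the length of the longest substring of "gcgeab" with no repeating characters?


Input: "gcgeab"
Sliding window (track last position of each char):
  Position 0 ('g'): window [0,0] length 1 -- new best
  Position 1 ('c'): window [0,1] length 2 -- new best
  Position 2 ('g'): repeat (last at 0), move window start to 1
  Position 2 ('g'): window [1,2] length 2
  Position 3 ('e'): window [1,3] length 3 -- new best
  Position 4 ('a'): window [1,4] length 4 -- new best
  Position 5 ('b'): window [1,5] length 5 -- new best
Longest substring with no repeats: "cgeab" with length 5

5


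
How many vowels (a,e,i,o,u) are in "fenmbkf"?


Input: fenmbkf
Checking each character:
  'f' at position 0: consonant
  'e' at position 1: vowel (running total: 1)
  'n' at position 2: consonant
  'm' at position 3: consonant
  'b' at position 4: consonant
  'k' at position 5: consonant
  'f' at position 6: consonant
Total vowels: 1

1


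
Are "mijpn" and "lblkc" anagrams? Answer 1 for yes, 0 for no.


Strings: "mijpn", "lblkc"
Sorted first:  ijmnp
Sorted second: bckll
Differ at position 0: 'i' vs 'b' => not anagrams

0


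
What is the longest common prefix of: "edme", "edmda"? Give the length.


Words: edme, edmda
  Position 0: all 'e' => match
  Position 1: all 'd' => match
  Position 2: all 'm' => match
  Position 3: ('e', 'd') => mismatch, stop
LCP = "edm" (length 3)

3


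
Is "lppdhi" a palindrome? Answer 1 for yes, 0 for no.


Input: lppdhi
Reversed: ihdppl
  Compare pos 0 ('l') with pos 5 ('i'): MISMATCH
  Compare pos 1 ('p') with pos 4 ('h'): MISMATCH
  Compare pos 2 ('p') with pos 3 ('d'): MISMATCH
Result: not a palindrome

0


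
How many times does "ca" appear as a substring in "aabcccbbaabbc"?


Searching for "ca" in "aabcccbbaabbc"
Scanning each position:
  Position 0: "aa" => no
  Position 1: "ab" => no
  Position 2: "bc" => no
  Position 3: "cc" => no
  Position 4: "cc" => no
  Position 5: "cb" => no
  Position 6: "bb" => no
  Position 7: "ba" => no
  Position 8: "aa" => no
  Position 9: "ab" => no
  Position 10: "bb" => no
  Position 11: "bc" => no
Total occurrences: 0

0


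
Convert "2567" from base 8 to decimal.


Input: "2567" in base 8
Positional expansion:
  Digit '2' (value 2) x 8^3 = 1024
  Digit '5' (value 5) x 8^2 = 320
  Digit '6' (value 6) x 8^1 = 48
  Digit '7' (value 7) x 8^0 = 7
Sum = 1399

1399


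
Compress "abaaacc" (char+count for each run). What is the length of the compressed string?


Input: abaaacc
Runs:
  'a' x 1 => "a1"
  'b' x 1 => "b1"
  'a' x 3 => "a3"
  'c' x 2 => "c2"
Compressed: "a1b1a3c2"
Compressed length: 8

8


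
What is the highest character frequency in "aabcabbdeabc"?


Input: aabcabbdeabc
Character counts:
  'a': 4
  'b': 4
  'c': 2
  'd': 1
  'e': 1
Maximum frequency: 4

4


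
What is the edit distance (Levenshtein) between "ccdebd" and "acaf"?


Computing edit distance: "ccdebd" -> "acaf"
DP table:
           a    c    a    f
      0    1    2    3    4
  c   1    1    1    2    3
  c   2    2    1    2    3
  d   3    3    2    2    3
  e   4    4    3    3    3
  b   5    5    4    4    4
  d   6    6    5    5    5
Edit distance = dp[6][4] = 5

5


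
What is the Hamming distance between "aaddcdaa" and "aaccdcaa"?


Comparing "aaddcdaa" and "aaccdcaa" position by position:
  Position 0: 'a' vs 'a' => same
  Position 1: 'a' vs 'a' => same
  Position 2: 'd' vs 'c' => differ
  Position 3: 'd' vs 'c' => differ
  Position 4: 'c' vs 'd' => differ
  Position 5: 'd' vs 'c' => differ
  Position 6: 'a' vs 'a' => same
  Position 7: 'a' vs 'a' => same
Total differences (Hamming distance): 4

4


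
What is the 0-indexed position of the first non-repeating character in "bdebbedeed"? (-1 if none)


Input: bdebbedeed
Character frequencies:
  'b': 3
  'd': 3
  'e': 4
Scanning left to right for freq == 1:
  Position 0 ('b'): freq=3, skip
  Position 1 ('d'): freq=3, skip
  Position 2 ('e'): freq=4, skip
  Position 3 ('b'): freq=3, skip
  Position 4 ('b'): freq=3, skip
  Position 5 ('e'): freq=4, skip
  Position 6 ('d'): freq=3, skip
  Position 7 ('e'): freq=4, skip
  Position 8 ('e'): freq=4, skip
  Position 9 ('d'): freq=3, skip
  No unique character found => answer = -1

-1


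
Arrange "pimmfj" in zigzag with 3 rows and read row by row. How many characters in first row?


Zigzag "pimmfj" into 3 rows:
Placing characters:
  'p' => row 0
  'i' => row 1
  'm' => row 2
  'm' => row 1
  'f' => row 0
  'j' => row 1
Rows:
  Row 0: "pf"
  Row 1: "imj"
  Row 2: "m"
First row length: 2

2


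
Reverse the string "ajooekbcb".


Input: ajooekbcb
Reading characters right to left:
  Position 8: 'b'
  Position 7: 'c'
  Position 6: 'b'
  Position 5: 'k'
  Position 4: 'e'
  Position 3: 'o'
  Position 2: 'o'
  Position 1: 'j'
  Position 0: 'a'
Reversed: bcbkeooja

bcbkeooja


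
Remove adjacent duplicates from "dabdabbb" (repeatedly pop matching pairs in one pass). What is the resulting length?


Input: dabdabbb
Stack-based adjacent duplicate removal:
  Read 'd': push. Stack: d
  Read 'a': push. Stack: da
  Read 'b': push. Stack: dab
  Read 'd': push. Stack: dabd
  Read 'a': push. Stack: dabda
  Read 'b': push. Stack: dabdab
  Read 'b': matches stack top 'b' => pop. Stack: dabda
  Read 'b': push. Stack: dabdab
Final stack: "dabdab" (length 6)

6


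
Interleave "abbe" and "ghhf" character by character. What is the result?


Interleaving "abbe" and "ghhf":
  Position 0: 'a' from first, 'g' from second => "ag"
  Position 1: 'b' from first, 'h' from second => "bh"
  Position 2: 'b' from first, 'h' from second => "bh"
  Position 3: 'e' from first, 'f' from second => "ef"
Result: agbhbhef

agbhbhef


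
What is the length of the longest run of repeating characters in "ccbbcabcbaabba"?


Input: "ccbbcabcbaabba"
Scanning for longest run:
  Position 1 ('c'): continues run of 'c', length=2
  Position 2 ('b'): new char, reset run to 1
  Position 3 ('b'): continues run of 'b', length=2
  Position 4 ('c'): new char, reset run to 1
  Position 5 ('a'): new char, reset run to 1
  Position 6 ('b'): new char, reset run to 1
  Position 7 ('c'): new char, reset run to 1
  Position 8 ('b'): new char, reset run to 1
  Position 9 ('a'): new char, reset run to 1
  Position 10 ('a'): continues run of 'a', length=2
  Position 11 ('b'): new char, reset run to 1
  Position 12 ('b'): continues run of 'b', length=2
  Position 13 ('a'): new char, reset run to 1
Longest run: 'c' with length 2

2


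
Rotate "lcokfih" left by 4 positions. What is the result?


Input: "lcokfih", rotate left by 4
First 4 characters: "lcok"
Remaining characters: "fih"
Concatenate remaining + first: "fih" + "lcok" = "fihlcok"

fihlcok


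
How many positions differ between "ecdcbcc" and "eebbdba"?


Comparing "ecdcbcc" and "eebbdba" position by position:
  Position 0: 'e' vs 'e' => same
  Position 1: 'c' vs 'e' => DIFFER
  Position 2: 'd' vs 'b' => DIFFER
  Position 3: 'c' vs 'b' => DIFFER
  Position 4: 'b' vs 'd' => DIFFER
  Position 5: 'c' vs 'b' => DIFFER
  Position 6: 'c' vs 'a' => DIFFER
Positions that differ: 6

6


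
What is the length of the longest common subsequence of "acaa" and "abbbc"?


LCS of "acaa" and "abbbc"
DP table:
           a    b    b    b    c
      0    0    0    0    0    0
  a   0    1    1    1    1    1
  c   0    1    1    1    1    2
  a   0    1    1    1    1    2
  a   0    1    1    1    1    2
LCS length = dp[4][5] = 2

2


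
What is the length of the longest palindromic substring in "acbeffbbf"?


Input: "acbeffbbf"
Checking substrings for palindromes:
  [5:9] "fbbf" (len 4) => palindrome
  [4:6] "ff" (len 2) => palindrome
  [6:8] "bb" (len 2) => palindrome
Longest palindromic substring: "fbbf" with length 4

4


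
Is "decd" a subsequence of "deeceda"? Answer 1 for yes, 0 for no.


Check if "decd" is a subsequence of "deeceda"
Greedy scan:
  Position 0 ('d'): matches sub[0] = 'd'
  Position 1 ('e'): matches sub[1] = 'e'
  Position 2 ('e'): no match needed
  Position 3 ('c'): matches sub[2] = 'c'
  Position 4 ('e'): no match needed
  Position 5 ('d'): matches sub[3] = 'd'
  Position 6 ('a'): no match needed
All 4 characters matched => is a subsequence

1


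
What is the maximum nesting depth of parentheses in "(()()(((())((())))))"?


Input: "(()()(((())((())))))"
Tracking depth:
  Position 0 '(': depth becomes 1
  Position 1 '(': depth becomes 2
  Position 2 ')': depth becomes 1
  Position 3 '(': depth becomes 2
  Position 4 ')': depth becomes 1
  Position 5 '(': depth becomes 2
  Position 6 '(': depth becomes 3
  Position 7 '(': depth becomes 4
  Position 8 '(': depth becomes 5
  Position 9 ')': depth becomes 4
  Position 10 ')': depth becomes 3
  Position 11 '(': depth becomes 4
  Position 12 '(': depth becomes 5
  Position 13 '(': depth becomes 6
  Position 14 ')': depth becomes 5
  Position 15 ')': depth becomes 4
  Position 16 ')': depth becomes 3
  Position 17 ')': depth becomes 2
  Position 18 ')': depth becomes 1
  Position 19 ')': depth becomes 0
Maximum depth reached: 6

6


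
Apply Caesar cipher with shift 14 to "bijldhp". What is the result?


Caesar cipher: shift "bijldhp" by 14
  'b' (pos 1) + 14 = pos 15 = 'p'
  'i' (pos 8) + 14 = pos 22 = 'w'
  'j' (pos 9) + 14 = pos 23 = 'x'
  'l' (pos 11) + 14 = pos 25 = 'z'
  'd' (pos 3) + 14 = pos 17 = 'r'
  'h' (pos 7) + 14 = pos 21 = 'v'
  'p' (pos 15) + 14 = pos 3 = 'd'
Result: pwxzrvd

pwxzrvd


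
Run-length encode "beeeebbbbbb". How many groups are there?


Input: beeeebbbbbb
Scanning for consecutive runs:
  Group 1: 'b' x 1 (positions 0-0)
  Group 2: 'e' x 4 (positions 1-4)
  Group 3: 'b' x 6 (positions 5-10)
Total groups: 3

3


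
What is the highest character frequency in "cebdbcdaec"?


Input: cebdbcdaec
Character counts:
  'a': 1
  'b': 2
  'c': 3
  'd': 2
  'e': 2
Maximum frequency: 3

3


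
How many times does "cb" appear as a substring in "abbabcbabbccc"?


Searching for "cb" in "abbabcbabbccc"
Scanning each position:
  Position 0: "ab" => no
  Position 1: "bb" => no
  Position 2: "ba" => no
  Position 3: "ab" => no
  Position 4: "bc" => no
  Position 5: "cb" => MATCH
  Position 6: "ba" => no
  Position 7: "ab" => no
  Position 8: "bb" => no
  Position 9: "bc" => no
  Position 10: "cc" => no
  Position 11: "cc" => no
Total occurrences: 1

1


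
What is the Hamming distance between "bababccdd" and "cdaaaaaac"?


Comparing "bababccdd" and "cdaaaaaac" position by position:
  Position 0: 'b' vs 'c' => differ
  Position 1: 'a' vs 'd' => differ
  Position 2: 'b' vs 'a' => differ
  Position 3: 'a' vs 'a' => same
  Position 4: 'b' vs 'a' => differ
  Position 5: 'c' vs 'a' => differ
  Position 6: 'c' vs 'a' => differ
  Position 7: 'd' vs 'a' => differ
  Position 8: 'd' vs 'c' => differ
Total differences (Hamming distance): 8

8


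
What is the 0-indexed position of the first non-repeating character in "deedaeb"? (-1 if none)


Input: deedaeb
Character frequencies:
  'a': 1
  'b': 1
  'd': 2
  'e': 3
Scanning left to right for freq == 1:
  Position 0 ('d'): freq=2, skip
  Position 1 ('e'): freq=3, skip
  Position 2 ('e'): freq=3, skip
  Position 3 ('d'): freq=2, skip
  Position 4 ('a'): unique! => answer = 4

4


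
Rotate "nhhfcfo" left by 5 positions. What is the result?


Input: "nhhfcfo", rotate left by 5
First 5 characters: "nhhfc"
Remaining characters: "fo"
Concatenate remaining + first: "fo" + "nhhfc" = "fonhhfc"

fonhhfc


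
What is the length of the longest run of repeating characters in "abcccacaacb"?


Input: "abcccacaacb"
Scanning for longest run:
  Position 1 ('b'): new char, reset run to 1
  Position 2 ('c'): new char, reset run to 1
  Position 3 ('c'): continues run of 'c', length=2
  Position 4 ('c'): continues run of 'c', length=3
  Position 5 ('a'): new char, reset run to 1
  Position 6 ('c'): new char, reset run to 1
  Position 7 ('a'): new char, reset run to 1
  Position 8 ('a'): continues run of 'a', length=2
  Position 9 ('c'): new char, reset run to 1
  Position 10 ('b'): new char, reset run to 1
Longest run: 'c' with length 3

3


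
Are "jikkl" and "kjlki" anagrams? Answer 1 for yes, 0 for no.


Strings: "jikkl", "kjlki"
Sorted first:  ijkkl
Sorted second: ijkkl
Sorted forms match => anagrams

1


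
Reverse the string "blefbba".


Input: blefbba
Reading characters right to left:
  Position 6: 'a'
  Position 5: 'b'
  Position 4: 'b'
  Position 3: 'f'
  Position 2: 'e'
  Position 1: 'l'
  Position 0: 'b'
Reversed: abbfelb

abbfelb


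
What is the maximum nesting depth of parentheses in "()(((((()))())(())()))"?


Input: "()(((((()))())(())()))"
Tracking depth:
  Position 0 '(': depth becomes 1
  Position 1 ')': depth becomes 0
  Position 2 '(': depth becomes 1
  Position 3 '(': depth becomes 2
  Position 4 '(': depth becomes 3
  Position 5 '(': depth becomes 4
  Position 6 '(': depth becomes 5
  Position 7 '(': depth becomes 6
  Position 8 ')': depth becomes 5
  Position 9 ')': depth becomes 4
  Position 10 ')': depth becomes 3
  Position 11 '(': depth becomes 4
  Position 12 ')': depth becomes 3
  Position 13 ')': depth becomes 2
  Position 14 '(': depth becomes 3
  Position 15 '(': depth becomes 4
  Position 16 ')': depth becomes 3
  Position 17 ')': depth becomes 2
  Position 18 '(': depth becomes 3
  Position 19 ')': depth becomes 2
  Position 20 ')': depth becomes 1
  Position 21 ')': depth becomes 0
Maximum depth reached: 6

6


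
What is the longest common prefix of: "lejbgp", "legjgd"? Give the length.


Words: lejbgp, legjgd
  Position 0: all 'l' => match
  Position 1: all 'e' => match
  Position 2: ('j', 'g') => mismatch, stop
LCP = "le" (length 2)

2


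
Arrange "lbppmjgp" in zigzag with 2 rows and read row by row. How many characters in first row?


Zigzag "lbppmjgp" into 2 rows:
Placing characters:
  'l' => row 0
  'b' => row 1
  'p' => row 0
  'p' => row 1
  'm' => row 0
  'j' => row 1
  'g' => row 0
  'p' => row 1
Rows:
  Row 0: "lpmg"
  Row 1: "bpjp"
First row length: 4

4


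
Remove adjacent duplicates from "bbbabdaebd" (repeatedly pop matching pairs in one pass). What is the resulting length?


Input: bbbabdaebd
Stack-based adjacent duplicate removal:
  Read 'b': push. Stack: b
  Read 'b': matches stack top 'b' => pop. Stack: (empty)
  Read 'b': push. Stack: b
  Read 'a': push. Stack: ba
  Read 'b': push. Stack: bab
  Read 'd': push. Stack: babd
  Read 'a': push. Stack: babda
  Read 'e': push. Stack: babdae
  Read 'b': push. Stack: babdaeb
  Read 'd': push. Stack: babdaebd
Final stack: "babdaebd" (length 8)

8


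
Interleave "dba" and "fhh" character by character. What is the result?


Interleaving "dba" and "fhh":
  Position 0: 'd' from first, 'f' from second => "df"
  Position 1: 'b' from first, 'h' from second => "bh"
  Position 2: 'a' from first, 'h' from second => "ah"
Result: dfbhah

dfbhah


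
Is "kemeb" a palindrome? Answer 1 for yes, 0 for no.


Input: kemeb
Reversed: bemek
  Compare pos 0 ('k') with pos 4 ('b'): MISMATCH
  Compare pos 1 ('e') with pos 3 ('e'): match
Result: not a palindrome

0


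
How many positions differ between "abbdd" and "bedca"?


Comparing "abbdd" and "bedca" position by position:
  Position 0: 'a' vs 'b' => DIFFER
  Position 1: 'b' vs 'e' => DIFFER
  Position 2: 'b' vs 'd' => DIFFER
  Position 3: 'd' vs 'c' => DIFFER
  Position 4: 'd' vs 'a' => DIFFER
Positions that differ: 5

5


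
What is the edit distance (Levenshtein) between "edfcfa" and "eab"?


Computing edit distance: "edfcfa" -> "eab"
DP table:
           e    a    b
      0    1    2    3
  e   1    0    1    2
  d   2    1    1    2
  f   3    2    2    2
  c   4    3    3    3
  f   5    4    4    4
  a   6    5    4    5
Edit distance = dp[6][3] = 5

5


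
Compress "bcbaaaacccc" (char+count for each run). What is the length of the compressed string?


Input: bcbaaaacccc
Runs:
  'b' x 1 => "b1"
  'c' x 1 => "c1"
  'b' x 1 => "b1"
  'a' x 4 => "a4"
  'c' x 4 => "c4"
Compressed: "b1c1b1a4c4"
Compressed length: 10

10


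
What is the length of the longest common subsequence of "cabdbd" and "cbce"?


LCS of "cabdbd" and "cbce"
DP table:
           c    b    c    e
      0    0    0    0    0
  c   0    1    1    1    1
  a   0    1    1    1    1
  b   0    1    2    2    2
  d   0    1    2    2    2
  b   0    1    2    2    2
  d   0    1    2    2    2
LCS length = dp[6][4] = 2

2


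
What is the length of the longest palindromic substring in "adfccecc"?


Input: "adfccecc"
Checking substrings for palindromes:
  [3:8] "ccecc" (len 5) => palindrome
  [4:7] "cec" (len 3) => palindrome
  [3:5] "cc" (len 2) => palindrome
  [6:8] "cc" (len 2) => palindrome
Longest palindromic substring: "ccecc" with length 5

5


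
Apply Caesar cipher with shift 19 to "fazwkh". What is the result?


Caesar cipher: shift "fazwkh" by 19
  'f' (pos 5) + 19 = pos 24 = 'y'
  'a' (pos 0) + 19 = pos 19 = 't'
  'z' (pos 25) + 19 = pos 18 = 's'
  'w' (pos 22) + 19 = pos 15 = 'p'
  'k' (pos 10) + 19 = pos 3 = 'd'
  'h' (pos 7) + 19 = pos 0 = 'a'
Result: ytspda

ytspda


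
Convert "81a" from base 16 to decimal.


Input: "81a" in base 16
Positional expansion:
  Digit '8' (value 8) x 16^2 = 2048
  Digit '1' (value 1) x 16^1 = 16
  Digit 'a' (value 10) x 16^0 = 10
Sum = 2074

2074


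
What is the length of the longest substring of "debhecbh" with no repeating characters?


Input: "debhecbh"
Sliding window (track last position of each char):
  Position 0 ('d'): window [0,0] length 1 -- new best
  Position 1 ('e'): window [0,1] length 2 -- new best
  Position 2 ('b'): window [0,2] length 3 -- new best
  Position 3 ('h'): window [0,3] length 4 -- new best
  Position 4 ('e'): repeat (last at 1), move window start to 2
  Position 4 ('e'): window [2,4] length 3
  Position 5 ('c'): window [2,5] length 4
  Position 6 ('b'): repeat (last at 2), move window start to 3
  Position 6 ('b'): window [3,6] length 4
  Position 7 ('h'): repeat (last at 3), move window start to 4
  Position 7 ('h'): window [4,7] length 4
Longest substring with no repeats: "debh" with length 4

4


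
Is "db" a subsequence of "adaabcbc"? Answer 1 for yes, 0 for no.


Check if "db" is a subsequence of "adaabcbc"
Greedy scan:
  Position 0 ('a'): no match needed
  Position 1 ('d'): matches sub[0] = 'd'
  Position 2 ('a'): no match needed
  Position 3 ('a'): no match needed
  Position 4 ('b'): matches sub[1] = 'b'
  Position 5 ('c'): no match needed
  Position 6 ('b'): no match needed
  Position 7 ('c'): no match needed
All 2 characters matched => is a subsequence

1


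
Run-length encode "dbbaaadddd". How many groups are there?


Input: dbbaaadddd
Scanning for consecutive runs:
  Group 1: 'd' x 1 (positions 0-0)
  Group 2: 'b' x 2 (positions 1-2)
  Group 3: 'a' x 3 (positions 3-5)
  Group 4: 'd' x 4 (positions 6-9)
Total groups: 4

4


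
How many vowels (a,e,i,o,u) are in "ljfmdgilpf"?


Input: ljfmdgilpf
Checking each character:
  'l' at position 0: consonant
  'j' at position 1: consonant
  'f' at position 2: consonant
  'm' at position 3: consonant
  'd' at position 4: consonant
  'g' at position 5: consonant
  'i' at position 6: vowel (running total: 1)
  'l' at position 7: consonant
  'p' at position 8: consonant
  'f' at position 9: consonant
Total vowels: 1

1


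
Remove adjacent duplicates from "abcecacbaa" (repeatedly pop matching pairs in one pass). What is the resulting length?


Input: abcecacbaa
Stack-based adjacent duplicate removal:
  Read 'a': push. Stack: a
  Read 'b': push. Stack: ab
  Read 'c': push. Stack: abc
  Read 'e': push. Stack: abce
  Read 'c': push. Stack: abcec
  Read 'a': push. Stack: abceca
  Read 'c': push. Stack: abcecac
  Read 'b': push. Stack: abcecacb
  Read 'a': push. Stack: abcecacba
  Read 'a': matches stack top 'a' => pop. Stack: abcecacb
Final stack: "abcecacb" (length 8)

8


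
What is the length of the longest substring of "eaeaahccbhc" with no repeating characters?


Input: "eaeaahccbhc"
Sliding window (track last position of each char):
  Position 0 ('e'): window [0,0] length 1 -- new best
  Position 1 ('a'): window [0,1] length 2 -- new best
  Position 2 ('e'): repeat (last at 0), move window start to 1
  Position 2 ('e'): window [1,2] length 2
  Position 3 ('a'): repeat (last at 1), move window start to 2
  Position 3 ('a'): window [2,3] length 2
  Position 4 ('a'): repeat (last at 3), move window start to 4
  Position 4 ('a'): window [4,4] length 1
  Position 5 ('h'): window [4,5] length 2
  Position 6 ('c'): window [4,6] length 3 -- new best
  Position 7 ('c'): repeat (last at 6), move window start to 7
  Position 7 ('c'): window [7,7] length 1
  Position 8 ('b'): window [7,8] length 2
  Position 9 ('h'): window [7,9] length 3
  Position 10 ('c'): repeat (last at 7), move window start to 8
  Position 10 ('c'): window [8,10] length 3
Longest substring with no repeats: "ahc" with length 3

3


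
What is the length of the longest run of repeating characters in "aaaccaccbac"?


Input: "aaaccaccbac"
Scanning for longest run:
  Position 1 ('a'): continues run of 'a', length=2
  Position 2 ('a'): continues run of 'a', length=3
  Position 3 ('c'): new char, reset run to 1
  Position 4 ('c'): continues run of 'c', length=2
  Position 5 ('a'): new char, reset run to 1
  Position 6 ('c'): new char, reset run to 1
  Position 7 ('c'): continues run of 'c', length=2
  Position 8 ('b'): new char, reset run to 1
  Position 9 ('a'): new char, reset run to 1
  Position 10 ('c'): new char, reset run to 1
Longest run: 'a' with length 3

3


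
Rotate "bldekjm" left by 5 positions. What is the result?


Input: "bldekjm", rotate left by 5
First 5 characters: "bldek"
Remaining characters: "jm"
Concatenate remaining + first: "jm" + "bldek" = "jmbldek"

jmbldek


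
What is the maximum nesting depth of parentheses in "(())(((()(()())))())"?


Input: "(())(((()(()())))())"
Tracking depth:
  Position 0 '(': depth becomes 1
  Position 1 '(': depth becomes 2
  Position 2 ')': depth becomes 1
  Position 3 ')': depth becomes 0
  Position 4 '(': depth becomes 1
  Position 5 '(': depth becomes 2
  Position 6 '(': depth becomes 3
  Position 7 '(': depth becomes 4
  Position 8 ')': depth becomes 3
  Position 9 '(': depth becomes 4
  Position 10 '(': depth becomes 5
  Position 11 ')': depth becomes 4
  Position 12 '(': depth becomes 5
  Position 13 ')': depth becomes 4
  Position 14 ')': depth becomes 3
  Position 15 ')': depth becomes 2
  Position 16 ')': depth becomes 1
  Position 17 '(': depth becomes 2
  Position 18 ')': depth becomes 1
  Position 19 ')': depth becomes 0
Maximum depth reached: 5

5


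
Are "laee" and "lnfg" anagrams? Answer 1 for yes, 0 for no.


Strings: "laee", "lnfg"
Sorted first:  aeel
Sorted second: fgln
Differ at position 0: 'a' vs 'f' => not anagrams

0


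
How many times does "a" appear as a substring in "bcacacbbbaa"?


Searching for "a" in "bcacacbbbaa"
Scanning each position:
  Position 0: "b" => no
  Position 1: "c" => no
  Position 2: "a" => MATCH
  Position 3: "c" => no
  Position 4: "a" => MATCH
  Position 5: "c" => no
  Position 6: "b" => no
  Position 7: "b" => no
  Position 8: "b" => no
  Position 9: "a" => MATCH
  Position 10: "a" => MATCH
Total occurrences: 4

4


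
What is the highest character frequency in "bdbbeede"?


Input: bdbbeede
Character counts:
  'b': 3
  'd': 2
  'e': 3
Maximum frequency: 3

3


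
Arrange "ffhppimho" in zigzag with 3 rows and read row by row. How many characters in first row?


Zigzag "ffhppimho" into 3 rows:
Placing characters:
  'f' => row 0
  'f' => row 1
  'h' => row 2
  'p' => row 1
  'p' => row 0
  'i' => row 1
  'm' => row 2
  'h' => row 1
  'o' => row 0
Rows:
  Row 0: "fpo"
  Row 1: "fpih"
  Row 2: "hm"
First row length: 3

3


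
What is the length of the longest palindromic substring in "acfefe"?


Input: "acfefe"
Checking substrings for palindromes:
  [2:5] "fef" (len 3) => palindrome
  [3:6] "efe" (len 3) => palindrome
Longest palindromic substring: "fef" with length 3

3


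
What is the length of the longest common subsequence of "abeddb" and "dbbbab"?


LCS of "abeddb" and "dbbbab"
DP table:
           d    b    b    b    a    b
      0    0    0    0    0    0    0
  a   0    0    0    0    0    1    1
  b   0    0    1    1    1    1    2
  e   0    0    1    1    1    1    2
  d   0    1    1    1    1    1    2
  d   0    1    1    1    1    1    2
  b   0    1    2    2    2    2    2
LCS length = dp[6][6] = 2

2


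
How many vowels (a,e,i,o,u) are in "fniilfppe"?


Input: fniilfppe
Checking each character:
  'f' at position 0: consonant
  'n' at position 1: consonant
  'i' at position 2: vowel (running total: 1)
  'i' at position 3: vowel (running total: 2)
  'l' at position 4: consonant
  'f' at position 5: consonant
  'p' at position 6: consonant
  'p' at position 7: consonant
  'e' at position 8: vowel (running total: 3)
Total vowels: 3

3


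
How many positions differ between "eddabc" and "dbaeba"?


Comparing "eddabc" and "dbaeba" position by position:
  Position 0: 'e' vs 'd' => DIFFER
  Position 1: 'd' vs 'b' => DIFFER
  Position 2: 'd' vs 'a' => DIFFER
  Position 3: 'a' vs 'e' => DIFFER
  Position 4: 'b' vs 'b' => same
  Position 5: 'c' vs 'a' => DIFFER
Positions that differ: 5

5


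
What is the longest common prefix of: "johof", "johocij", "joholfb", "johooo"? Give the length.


Words: johof, johocij, joholfb, johooo
  Position 0: all 'j' => match
  Position 1: all 'o' => match
  Position 2: all 'h' => match
  Position 3: all 'o' => match
  Position 4: ('f', 'c', 'l', 'o') => mismatch, stop
LCP = "joho" (length 4)

4


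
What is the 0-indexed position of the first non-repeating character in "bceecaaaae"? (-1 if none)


Input: bceecaaaae
Character frequencies:
  'a': 4
  'b': 1
  'c': 2
  'e': 3
Scanning left to right for freq == 1:
  Position 0 ('b'): unique! => answer = 0

0


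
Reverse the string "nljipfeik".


Input: nljipfeik
Reading characters right to left:
  Position 8: 'k'
  Position 7: 'i'
  Position 6: 'e'
  Position 5: 'f'
  Position 4: 'p'
  Position 3: 'i'
  Position 2: 'j'
  Position 1: 'l'
  Position 0: 'n'
Reversed: kiefpijln

kiefpijln


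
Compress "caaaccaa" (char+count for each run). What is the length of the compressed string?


Input: caaaccaa
Runs:
  'c' x 1 => "c1"
  'a' x 3 => "a3"
  'c' x 2 => "c2"
  'a' x 2 => "a2"
Compressed: "c1a3c2a2"
Compressed length: 8

8


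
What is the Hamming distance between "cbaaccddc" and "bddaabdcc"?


Comparing "cbaaccddc" and "bddaabdcc" position by position:
  Position 0: 'c' vs 'b' => differ
  Position 1: 'b' vs 'd' => differ
  Position 2: 'a' vs 'd' => differ
  Position 3: 'a' vs 'a' => same
  Position 4: 'c' vs 'a' => differ
  Position 5: 'c' vs 'b' => differ
  Position 6: 'd' vs 'd' => same
  Position 7: 'd' vs 'c' => differ
  Position 8: 'c' vs 'c' => same
Total differences (Hamming distance): 6

6


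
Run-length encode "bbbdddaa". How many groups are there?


Input: bbbdddaa
Scanning for consecutive runs:
  Group 1: 'b' x 3 (positions 0-2)
  Group 2: 'd' x 3 (positions 3-5)
  Group 3: 'a' x 2 (positions 6-7)
Total groups: 3

3
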